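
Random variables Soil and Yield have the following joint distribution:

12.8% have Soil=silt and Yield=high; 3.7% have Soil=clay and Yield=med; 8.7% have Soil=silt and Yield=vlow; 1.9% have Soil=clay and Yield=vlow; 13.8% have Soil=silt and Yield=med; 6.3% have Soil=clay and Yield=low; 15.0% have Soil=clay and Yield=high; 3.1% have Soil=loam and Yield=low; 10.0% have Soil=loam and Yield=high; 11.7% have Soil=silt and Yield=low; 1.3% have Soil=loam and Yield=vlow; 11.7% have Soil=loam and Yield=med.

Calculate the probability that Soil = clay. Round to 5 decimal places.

0.26900

P(Soil=clay) = 0.019 + 0.063 + 0.037 + 0.150 = 0.269.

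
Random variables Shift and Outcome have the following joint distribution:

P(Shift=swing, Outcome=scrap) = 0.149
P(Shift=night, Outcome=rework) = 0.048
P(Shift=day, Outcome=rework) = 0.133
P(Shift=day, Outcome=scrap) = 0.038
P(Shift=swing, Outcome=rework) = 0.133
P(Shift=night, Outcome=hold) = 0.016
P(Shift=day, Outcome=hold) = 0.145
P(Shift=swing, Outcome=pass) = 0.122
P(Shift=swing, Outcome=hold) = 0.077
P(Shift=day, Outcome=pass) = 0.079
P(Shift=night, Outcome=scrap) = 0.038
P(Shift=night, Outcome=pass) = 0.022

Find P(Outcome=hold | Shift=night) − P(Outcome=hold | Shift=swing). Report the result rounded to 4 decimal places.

-0.0311

P(Shift=night) = 0.022 + 0.048 + 0.038 + 0.016 = 0.124; P(Outcome=hold | Shift=night) = 0.016/0.124 = 0.12903.
P(Shift=swing) = 0.122 + 0.133 + 0.149 + 0.077 = 0.481; P(Outcome=hold | Shift=swing) = 0.077/0.481 = 0.16008.
Difference = -0.0311.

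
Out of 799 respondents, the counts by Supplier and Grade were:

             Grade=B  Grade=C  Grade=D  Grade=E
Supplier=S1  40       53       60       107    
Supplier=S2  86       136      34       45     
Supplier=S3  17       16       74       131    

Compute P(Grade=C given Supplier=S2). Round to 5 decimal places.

Total with Supplier=S2: 86 + 136 + 34 + 45 = 301.
P(Grade=C | Supplier=S2) = 136/301 = 0.45183.

0.45183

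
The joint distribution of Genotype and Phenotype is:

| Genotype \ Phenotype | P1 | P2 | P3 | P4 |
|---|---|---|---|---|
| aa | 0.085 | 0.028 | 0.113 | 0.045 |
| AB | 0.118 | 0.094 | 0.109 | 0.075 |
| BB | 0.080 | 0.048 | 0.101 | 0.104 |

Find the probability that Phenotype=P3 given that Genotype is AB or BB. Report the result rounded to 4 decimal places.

P(Genotype=AB) = 0.118 + 0.094 + 0.109 + 0.075 = 0.396.
P(Genotype=BB) = 0.080 + 0.048 + 0.101 + 0.104 = 0.333.
P(Genotype ∈ {AB, BB}) = 0.396 + 0.333 = 0.729; P(Phenotype=P3, Genotype ∈ {AB, BB}) = 0.109 + 0.101 = 0.210.
P(Phenotype=P3 | Genotype ∈ {AB, BB}) = 0.210/0.729 = 0.2881.

0.2881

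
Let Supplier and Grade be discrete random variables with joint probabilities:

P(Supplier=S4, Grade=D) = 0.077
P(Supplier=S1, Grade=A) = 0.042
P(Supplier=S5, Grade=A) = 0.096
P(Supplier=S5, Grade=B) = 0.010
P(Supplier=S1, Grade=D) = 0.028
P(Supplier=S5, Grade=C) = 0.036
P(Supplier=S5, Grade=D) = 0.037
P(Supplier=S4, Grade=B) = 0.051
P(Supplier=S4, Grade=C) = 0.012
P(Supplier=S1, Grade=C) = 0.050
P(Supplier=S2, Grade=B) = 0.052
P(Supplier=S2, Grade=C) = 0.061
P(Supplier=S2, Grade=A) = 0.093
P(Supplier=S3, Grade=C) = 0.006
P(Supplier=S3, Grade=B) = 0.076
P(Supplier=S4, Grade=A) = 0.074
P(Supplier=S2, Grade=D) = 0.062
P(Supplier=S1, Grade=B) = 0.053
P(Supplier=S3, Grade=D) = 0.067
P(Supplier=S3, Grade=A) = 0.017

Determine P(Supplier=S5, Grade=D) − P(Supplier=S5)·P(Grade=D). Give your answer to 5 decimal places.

P(Supplier=S5) = 0.096 + 0.010 + 0.036 + 0.037 = 0.179.
P(Grade=D) = 0.028 + 0.062 + 0.067 + 0.077 + 0.037 = 0.271.
P(Supplier=S5, Grade=D) − P(Supplier=S5)P(Grade=D) = 0.037 − 0.179×0.271 = -0.01151.

-0.01151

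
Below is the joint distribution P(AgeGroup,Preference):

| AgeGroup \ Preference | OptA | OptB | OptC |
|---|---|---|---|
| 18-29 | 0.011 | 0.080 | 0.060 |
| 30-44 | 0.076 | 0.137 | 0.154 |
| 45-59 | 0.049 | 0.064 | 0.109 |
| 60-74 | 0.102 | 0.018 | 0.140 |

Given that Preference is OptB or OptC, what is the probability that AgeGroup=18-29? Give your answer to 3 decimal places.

0.184

P(Preference=OptB) = 0.080 + 0.137 + 0.064 + 0.018 = 0.299.
P(Preference=OptC) = 0.060 + 0.154 + 0.109 + 0.140 = 0.463.
P(Preference ∈ {OptB, OptC}) = 0.299 + 0.463 = 0.762; P(AgeGroup=18-29, Preference ∈ {OptB, OptC}) = 0.080 + 0.060 = 0.140.
P(AgeGroup=18-29 | Preference ∈ {OptB, OptC}) = 0.140/0.762 = 0.184.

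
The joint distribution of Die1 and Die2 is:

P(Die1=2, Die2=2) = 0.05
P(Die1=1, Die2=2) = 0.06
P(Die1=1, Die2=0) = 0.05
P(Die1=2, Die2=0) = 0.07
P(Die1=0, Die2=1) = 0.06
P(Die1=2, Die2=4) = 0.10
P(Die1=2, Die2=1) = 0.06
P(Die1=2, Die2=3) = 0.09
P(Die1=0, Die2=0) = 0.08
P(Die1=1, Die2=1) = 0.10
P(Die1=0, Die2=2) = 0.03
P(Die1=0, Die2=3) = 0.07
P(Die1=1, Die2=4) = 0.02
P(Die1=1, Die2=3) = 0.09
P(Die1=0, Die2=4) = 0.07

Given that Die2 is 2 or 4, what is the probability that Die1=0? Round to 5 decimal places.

P(Die2=2) = 0.03 + 0.06 + 0.05 = 0.14.
P(Die2=4) = 0.07 + 0.02 + 0.10 = 0.19.
P(Die2 ∈ {2, 4}) = 0.14 + 0.19 = 0.33; P(Die1=0, Die2 ∈ {2, 4}) = 0.03 + 0.07 = 0.10.
P(Die1=0 | Die2 ∈ {2, 4}) = 0.10/0.33 = 0.30303.

0.30303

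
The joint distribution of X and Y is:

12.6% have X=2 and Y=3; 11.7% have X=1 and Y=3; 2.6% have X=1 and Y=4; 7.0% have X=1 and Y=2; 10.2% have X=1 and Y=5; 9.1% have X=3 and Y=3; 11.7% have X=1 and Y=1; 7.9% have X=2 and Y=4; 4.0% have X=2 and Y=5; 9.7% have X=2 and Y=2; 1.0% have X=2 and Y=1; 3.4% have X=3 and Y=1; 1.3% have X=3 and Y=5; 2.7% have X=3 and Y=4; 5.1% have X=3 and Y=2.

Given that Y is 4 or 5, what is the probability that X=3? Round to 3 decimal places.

P(Y=4) = 0.026 + 0.079 + 0.027 = 0.132.
P(Y=5) = 0.102 + 0.040 + 0.013 = 0.155.
P(Y ∈ {4, 5}) = 0.132 + 0.155 = 0.287; P(X=3, Y ∈ {4, 5}) = 0.027 + 0.013 = 0.040.
P(X=3 | Y ∈ {4, 5}) = 0.040/0.287 = 0.139.

0.139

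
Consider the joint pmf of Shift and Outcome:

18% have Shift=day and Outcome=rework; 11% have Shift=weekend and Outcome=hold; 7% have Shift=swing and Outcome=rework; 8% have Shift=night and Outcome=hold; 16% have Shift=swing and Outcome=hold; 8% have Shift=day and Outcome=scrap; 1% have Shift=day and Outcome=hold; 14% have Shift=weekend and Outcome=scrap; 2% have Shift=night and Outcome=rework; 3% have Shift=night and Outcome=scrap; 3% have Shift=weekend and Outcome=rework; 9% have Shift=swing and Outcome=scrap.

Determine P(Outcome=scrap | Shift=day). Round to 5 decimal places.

0.29630

P(Shift=day) = 0.18 + 0.08 + 0.01 = 0.27.
P(Outcome=scrap | Shift=day) = 0.08/0.27 = 0.29630.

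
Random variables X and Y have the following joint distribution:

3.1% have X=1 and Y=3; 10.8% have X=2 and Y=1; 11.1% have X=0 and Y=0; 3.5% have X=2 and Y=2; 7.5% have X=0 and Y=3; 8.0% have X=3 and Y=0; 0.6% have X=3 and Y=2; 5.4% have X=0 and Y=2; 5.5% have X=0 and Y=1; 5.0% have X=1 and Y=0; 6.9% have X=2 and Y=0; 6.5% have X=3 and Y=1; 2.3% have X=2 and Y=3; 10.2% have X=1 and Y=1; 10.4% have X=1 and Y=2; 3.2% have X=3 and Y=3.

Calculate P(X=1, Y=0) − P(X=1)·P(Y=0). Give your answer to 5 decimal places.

P(X=1) = 0.050 + 0.102 + 0.104 + 0.031 = 0.287.
P(Y=0) = 0.111 + 0.050 + 0.069 + 0.080 = 0.310.
P(X=1, Y=0) − P(X=1)P(Y=0) = 0.050 − 0.287×0.310 = -0.03897.

-0.03897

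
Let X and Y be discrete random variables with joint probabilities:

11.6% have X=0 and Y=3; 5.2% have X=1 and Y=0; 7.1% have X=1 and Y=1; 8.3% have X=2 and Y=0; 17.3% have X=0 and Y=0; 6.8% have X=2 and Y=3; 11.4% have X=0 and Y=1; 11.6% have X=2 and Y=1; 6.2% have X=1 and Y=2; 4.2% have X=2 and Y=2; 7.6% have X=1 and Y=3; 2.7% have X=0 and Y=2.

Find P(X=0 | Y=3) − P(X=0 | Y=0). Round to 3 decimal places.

-0.116

P(Y=3) = 0.116 + 0.076 + 0.068 = 0.260; P(X=0 | Y=3) = 0.116/0.260 = 0.4462.
P(Y=0) = 0.173 + 0.052 + 0.083 = 0.308; P(X=0 | Y=0) = 0.173/0.308 = 0.5617.
Difference = -0.116.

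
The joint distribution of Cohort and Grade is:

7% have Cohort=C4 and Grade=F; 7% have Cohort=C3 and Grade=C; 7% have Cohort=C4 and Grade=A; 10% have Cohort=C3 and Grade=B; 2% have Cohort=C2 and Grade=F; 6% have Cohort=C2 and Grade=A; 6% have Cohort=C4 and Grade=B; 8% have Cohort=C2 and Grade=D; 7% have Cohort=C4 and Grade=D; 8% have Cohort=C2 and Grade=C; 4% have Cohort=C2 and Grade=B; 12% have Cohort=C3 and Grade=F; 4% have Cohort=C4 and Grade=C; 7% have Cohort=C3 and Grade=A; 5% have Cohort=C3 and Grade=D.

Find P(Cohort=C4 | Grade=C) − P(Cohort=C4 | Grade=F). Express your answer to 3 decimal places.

-0.123

P(Grade=C) = 0.08 + 0.07 + 0.04 = 0.19; P(Cohort=C4 | Grade=C) = 0.04/0.19 = 0.2105.
P(Grade=F) = 0.02 + 0.12 + 0.07 = 0.21; P(Cohort=C4 | Grade=F) = 0.07/0.21 = 0.3333.
Difference = -0.123.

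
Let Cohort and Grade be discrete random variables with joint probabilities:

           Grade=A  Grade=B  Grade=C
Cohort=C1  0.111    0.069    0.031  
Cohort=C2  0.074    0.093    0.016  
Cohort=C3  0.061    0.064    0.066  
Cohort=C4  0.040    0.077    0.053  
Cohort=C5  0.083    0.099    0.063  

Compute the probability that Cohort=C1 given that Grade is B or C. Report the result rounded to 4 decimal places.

0.1585

P(Grade=B) = 0.069 + 0.093 + 0.064 + 0.077 + 0.099 = 0.402.
P(Grade=C) = 0.031 + 0.016 + 0.066 + 0.053 + 0.063 = 0.229.
P(Grade ∈ {B, C}) = 0.402 + 0.229 = 0.631; P(Cohort=C1, Grade ∈ {B, C}) = 0.069 + 0.031 = 0.100.
P(Cohort=C1 | Grade ∈ {B, C}) = 0.100/0.631 = 0.1585.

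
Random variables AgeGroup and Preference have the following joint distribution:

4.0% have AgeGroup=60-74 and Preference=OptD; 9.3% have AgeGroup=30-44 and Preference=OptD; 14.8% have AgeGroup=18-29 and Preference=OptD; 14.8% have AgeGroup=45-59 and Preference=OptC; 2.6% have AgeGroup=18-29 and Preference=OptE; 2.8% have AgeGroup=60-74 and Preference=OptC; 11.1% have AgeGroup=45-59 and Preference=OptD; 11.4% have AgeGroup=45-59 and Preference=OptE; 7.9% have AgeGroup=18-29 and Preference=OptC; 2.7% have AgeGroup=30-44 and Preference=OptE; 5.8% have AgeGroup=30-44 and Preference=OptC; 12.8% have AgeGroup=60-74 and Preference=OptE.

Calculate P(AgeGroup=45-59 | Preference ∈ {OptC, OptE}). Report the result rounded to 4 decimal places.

0.4309

P(Preference=OptC) = 0.079 + 0.058 + 0.148 + 0.028 = 0.313.
P(Preference=OptE) = 0.026 + 0.027 + 0.114 + 0.128 = 0.295.
P(Preference ∈ {OptC, OptE}) = 0.313 + 0.295 = 0.608; P(AgeGroup=45-59, Preference ∈ {OptC, OptE}) = 0.148 + 0.114 = 0.262.
P(AgeGroup=45-59 | Preference ∈ {OptC, OptE}) = 0.262/0.608 = 0.4309.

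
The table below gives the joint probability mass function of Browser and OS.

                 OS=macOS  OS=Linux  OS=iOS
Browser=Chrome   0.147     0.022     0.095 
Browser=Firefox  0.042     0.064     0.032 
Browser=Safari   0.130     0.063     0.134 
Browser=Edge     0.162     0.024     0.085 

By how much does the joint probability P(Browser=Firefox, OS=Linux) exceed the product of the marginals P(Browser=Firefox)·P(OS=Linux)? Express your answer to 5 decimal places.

P(Browser=Firefox) = 0.042 + 0.064 + 0.032 = 0.138.
P(OS=Linux) = 0.022 + 0.064 + 0.063 + 0.024 = 0.173.
P(Browser=Firefox, OS=Linux) − P(Browser=Firefox)P(OS=Linux) = 0.064 − 0.138×0.173 = 0.04013.

0.04013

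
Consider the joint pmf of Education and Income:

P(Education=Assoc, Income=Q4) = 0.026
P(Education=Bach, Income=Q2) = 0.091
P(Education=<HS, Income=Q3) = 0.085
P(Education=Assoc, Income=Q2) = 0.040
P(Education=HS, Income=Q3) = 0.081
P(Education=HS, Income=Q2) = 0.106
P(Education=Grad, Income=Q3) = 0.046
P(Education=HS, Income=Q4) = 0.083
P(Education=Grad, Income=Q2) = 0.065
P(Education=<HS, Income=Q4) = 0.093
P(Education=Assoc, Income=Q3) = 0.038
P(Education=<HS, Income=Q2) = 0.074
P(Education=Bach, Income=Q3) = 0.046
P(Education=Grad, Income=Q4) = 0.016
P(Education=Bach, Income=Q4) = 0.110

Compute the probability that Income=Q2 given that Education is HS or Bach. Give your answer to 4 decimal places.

0.3810

P(Education=HS) = 0.106 + 0.081 + 0.083 = 0.270.
P(Education=Bach) = 0.091 + 0.046 + 0.110 = 0.247.
P(Education ∈ {HS, Bach}) = 0.270 + 0.247 = 0.517; P(Income=Q2, Education ∈ {HS, Bach}) = 0.106 + 0.091 = 0.197.
P(Income=Q2 | Education ∈ {HS, Bach}) = 0.197/0.517 = 0.3810.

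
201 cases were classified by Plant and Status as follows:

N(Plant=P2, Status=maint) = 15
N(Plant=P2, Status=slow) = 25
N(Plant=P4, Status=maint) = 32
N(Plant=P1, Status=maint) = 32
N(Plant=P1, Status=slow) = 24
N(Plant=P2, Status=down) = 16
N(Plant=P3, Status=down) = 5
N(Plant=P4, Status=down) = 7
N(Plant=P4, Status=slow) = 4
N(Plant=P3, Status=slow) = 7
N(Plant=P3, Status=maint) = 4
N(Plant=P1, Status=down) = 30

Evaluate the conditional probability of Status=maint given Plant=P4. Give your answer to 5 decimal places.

0.74419

Total with Plant=P4: 4 + 7 + 32 = 43.
P(Status=maint | Plant=P4) = 32/43 = 0.74419.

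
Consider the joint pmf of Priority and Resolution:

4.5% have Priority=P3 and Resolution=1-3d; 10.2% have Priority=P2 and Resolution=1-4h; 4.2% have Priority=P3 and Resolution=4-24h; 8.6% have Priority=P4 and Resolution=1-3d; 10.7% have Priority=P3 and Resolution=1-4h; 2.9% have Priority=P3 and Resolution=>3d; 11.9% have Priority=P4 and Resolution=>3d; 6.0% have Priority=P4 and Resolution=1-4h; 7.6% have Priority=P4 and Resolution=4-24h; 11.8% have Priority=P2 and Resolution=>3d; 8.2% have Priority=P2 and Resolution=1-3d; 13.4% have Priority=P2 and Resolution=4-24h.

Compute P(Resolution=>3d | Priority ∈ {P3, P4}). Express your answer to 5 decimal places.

P(Priority=P3) = 0.107 + 0.042 + 0.045 + 0.029 = 0.223.
P(Priority=P4) = 0.060 + 0.076 + 0.086 + 0.119 = 0.341.
P(Priority ∈ {P3, P4}) = 0.223 + 0.341 = 0.564; P(Resolution=>3d, Priority ∈ {P3, P4}) = 0.029 + 0.119 = 0.148.
P(Resolution=>3d | Priority ∈ {P3, P4}) = 0.148/0.564 = 0.26241.

0.26241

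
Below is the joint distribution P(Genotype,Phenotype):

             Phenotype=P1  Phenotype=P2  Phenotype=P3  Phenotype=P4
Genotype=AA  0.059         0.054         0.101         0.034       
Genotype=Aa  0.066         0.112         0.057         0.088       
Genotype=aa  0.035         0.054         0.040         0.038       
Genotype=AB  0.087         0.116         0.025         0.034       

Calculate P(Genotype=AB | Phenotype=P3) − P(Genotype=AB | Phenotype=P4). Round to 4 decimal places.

-0.0632

P(Phenotype=P3) = 0.101 + 0.057 + 0.040 + 0.025 = 0.223; P(Genotype=AB | Phenotype=P3) = 0.025/0.223 = 0.11211.
P(Phenotype=P4) = 0.034 + 0.088 + 0.038 + 0.034 = 0.194; P(Genotype=AB | Phenotype=P4) = 0.034/0.194 = 0.17526.
Difference = -0.0632.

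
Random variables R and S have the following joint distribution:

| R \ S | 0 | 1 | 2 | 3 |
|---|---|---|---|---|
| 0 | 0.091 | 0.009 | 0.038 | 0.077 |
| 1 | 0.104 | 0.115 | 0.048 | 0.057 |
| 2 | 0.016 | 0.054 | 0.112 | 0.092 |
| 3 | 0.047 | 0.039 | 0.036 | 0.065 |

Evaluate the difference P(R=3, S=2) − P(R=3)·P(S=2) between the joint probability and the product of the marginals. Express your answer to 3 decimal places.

-0.008

P(R=3) = 0.047 + 0.039 + 0.036 + 0.065 = 0.187.
P(S=2) = 0.038 + 0.048 + 0.112 + 0.036 = 0.234.
P(R=3, S=2) − P(R=3)P(S=2) = 0.036 − 0.187×0.234 = -0.008.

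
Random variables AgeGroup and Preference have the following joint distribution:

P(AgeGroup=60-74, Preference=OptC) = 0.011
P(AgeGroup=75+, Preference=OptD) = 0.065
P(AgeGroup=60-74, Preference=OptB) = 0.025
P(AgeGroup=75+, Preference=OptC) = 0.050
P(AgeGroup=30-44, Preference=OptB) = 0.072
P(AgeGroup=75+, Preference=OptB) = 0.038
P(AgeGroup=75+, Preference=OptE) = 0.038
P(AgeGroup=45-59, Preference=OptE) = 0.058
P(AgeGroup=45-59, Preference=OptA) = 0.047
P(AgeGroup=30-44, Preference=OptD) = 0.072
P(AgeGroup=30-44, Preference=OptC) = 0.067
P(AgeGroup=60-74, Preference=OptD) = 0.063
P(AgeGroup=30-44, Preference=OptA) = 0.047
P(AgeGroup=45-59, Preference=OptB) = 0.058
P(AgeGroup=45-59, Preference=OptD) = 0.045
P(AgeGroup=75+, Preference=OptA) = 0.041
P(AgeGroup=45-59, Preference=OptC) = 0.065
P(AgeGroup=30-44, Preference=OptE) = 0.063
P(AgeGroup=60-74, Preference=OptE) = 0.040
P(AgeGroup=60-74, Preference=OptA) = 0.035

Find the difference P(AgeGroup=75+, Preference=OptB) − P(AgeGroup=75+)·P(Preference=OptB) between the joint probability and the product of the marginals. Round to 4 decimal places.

P(AgeGroup=75+) = 0.041 + 0.038 + 0.050 + 0.065 + 0.038 = 0.232.
P(Preference=OptB) = 0.072 + 0.058 + 0.025 + 0.038 = 0.193.
P(AgeGroup=75+, Preference=OptB) − P(AgeGroup=75+)P(Preference=OptB) = 0.038 − 0.232×0.193 = -0.0068.

-0.0068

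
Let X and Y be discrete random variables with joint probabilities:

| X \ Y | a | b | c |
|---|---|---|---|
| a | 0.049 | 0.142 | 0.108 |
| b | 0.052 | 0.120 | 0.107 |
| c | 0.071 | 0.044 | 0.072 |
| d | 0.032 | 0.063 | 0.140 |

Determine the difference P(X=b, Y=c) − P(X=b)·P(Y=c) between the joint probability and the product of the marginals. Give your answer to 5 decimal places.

-0.01213

P(X=b) = 0.052 + 0.120 + 0.107 = 0.279.
P(Y=c) = 0.108 + 0.107 + 0.072 + 0.140 = 0.427.
P(X=b, Y=c) − P(X=b)P(Y=c) = 0.107 − 0.279×0.427 = -0.01213.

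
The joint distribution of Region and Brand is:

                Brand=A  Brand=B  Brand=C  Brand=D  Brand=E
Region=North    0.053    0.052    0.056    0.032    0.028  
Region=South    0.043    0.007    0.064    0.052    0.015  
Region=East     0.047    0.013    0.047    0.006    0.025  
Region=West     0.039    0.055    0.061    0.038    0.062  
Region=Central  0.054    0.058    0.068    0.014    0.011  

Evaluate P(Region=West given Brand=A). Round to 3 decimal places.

0.165

P(Brand=A) = 0.053 + 0.043 + 0.047 + 0.039 + 0.054 = 0.236.
P(Region=West | Brand=A) = 0.039/0.236 = 0.165.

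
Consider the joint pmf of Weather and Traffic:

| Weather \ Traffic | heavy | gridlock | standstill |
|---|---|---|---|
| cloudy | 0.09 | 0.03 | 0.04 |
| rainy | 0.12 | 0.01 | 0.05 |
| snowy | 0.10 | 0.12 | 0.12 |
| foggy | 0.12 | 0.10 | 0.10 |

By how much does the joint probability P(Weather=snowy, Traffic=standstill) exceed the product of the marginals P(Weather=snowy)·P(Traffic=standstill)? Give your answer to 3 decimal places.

0.015

P(Weather=snowy) = 0.10 + 0.12 + 0.12 = 0.34.
P(Traffic=standstill) = 0.04 + 0.05 + 0.12 + 0.10 = 0.31.
P(Weather=snowy, Traffic=standstill) − P(Weather=snowy)P(Traffic=standstill) = 0.12 − 0.34×0.31 = 0.015.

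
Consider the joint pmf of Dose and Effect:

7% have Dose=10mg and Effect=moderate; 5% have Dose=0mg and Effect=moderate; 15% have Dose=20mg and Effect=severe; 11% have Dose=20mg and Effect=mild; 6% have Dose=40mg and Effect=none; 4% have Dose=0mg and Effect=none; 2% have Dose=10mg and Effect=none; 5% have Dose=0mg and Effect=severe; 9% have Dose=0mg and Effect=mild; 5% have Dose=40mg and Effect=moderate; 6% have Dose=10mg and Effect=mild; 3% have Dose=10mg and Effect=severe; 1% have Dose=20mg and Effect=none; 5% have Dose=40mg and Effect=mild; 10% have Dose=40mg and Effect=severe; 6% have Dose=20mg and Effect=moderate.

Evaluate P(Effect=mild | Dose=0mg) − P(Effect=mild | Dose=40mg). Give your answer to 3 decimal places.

P(Dose=0mg) = 0.04 + 0.09 + 0.05 + 0.05 = 0.23; P(Effect=mild | Dose=0mg) = 0.09/0.23 = 0.3913.
P(Dose=40mg) = 0.06 + 0.05 + 0.05 + 0.10 = 0.26; P(Effect=mild | Dose=40mg) = 0.05/0.26 = 0.1923.
Difference = 0.199.

0.199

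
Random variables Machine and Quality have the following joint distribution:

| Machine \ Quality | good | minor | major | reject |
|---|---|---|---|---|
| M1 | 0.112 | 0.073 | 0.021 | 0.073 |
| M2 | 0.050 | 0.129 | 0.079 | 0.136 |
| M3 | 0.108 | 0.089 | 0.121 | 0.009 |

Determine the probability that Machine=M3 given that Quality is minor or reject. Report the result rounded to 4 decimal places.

P(Quality=minor) = 0.073 + 0.129 + 0.089 = 0.291.
P(Quality=reject) = 0.073 + 0.136 + 0.009 = 0.218.
P(Quality ∈ {minor, reject}) = 0.291 + 0.218 = 0.509; P(Machine=M3, Quality ∈ {minor, reject}) = 0.089 + 0.009 = 0.098.
P(Machine=M3 | Quality ∈ {minor, reject}) = 0.098/0.509 = 0.1925.

0.1925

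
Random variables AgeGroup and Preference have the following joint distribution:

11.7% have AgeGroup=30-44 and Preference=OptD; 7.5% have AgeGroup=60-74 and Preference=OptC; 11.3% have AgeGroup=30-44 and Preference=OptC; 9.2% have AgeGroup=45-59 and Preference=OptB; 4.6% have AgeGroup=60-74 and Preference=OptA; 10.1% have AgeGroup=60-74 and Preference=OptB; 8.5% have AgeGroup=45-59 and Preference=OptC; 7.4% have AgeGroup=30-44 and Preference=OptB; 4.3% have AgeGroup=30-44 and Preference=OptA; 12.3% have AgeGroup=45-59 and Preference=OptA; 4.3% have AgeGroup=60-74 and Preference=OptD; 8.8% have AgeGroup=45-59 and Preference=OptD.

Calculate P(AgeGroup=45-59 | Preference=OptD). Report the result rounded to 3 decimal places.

P(Preference=OptD) = 0.117 + 0.088 + 0.043 = 0.248.
P(AgeGroup=45-59 | Preference=OptD) = 0.088/0.248 = 0.355.

0.355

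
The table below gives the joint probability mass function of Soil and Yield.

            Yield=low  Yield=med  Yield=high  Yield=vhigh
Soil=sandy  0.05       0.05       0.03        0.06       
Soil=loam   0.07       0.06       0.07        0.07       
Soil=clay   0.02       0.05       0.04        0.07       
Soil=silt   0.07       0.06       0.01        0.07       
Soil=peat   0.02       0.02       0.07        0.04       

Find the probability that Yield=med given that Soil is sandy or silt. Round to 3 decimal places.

P(Soil=sandy) = 0.05 + 0.05 + 0.03 + 0.06 = 0.19.
P(Soil=silt) = 0.07 + 0.06 + 0.01 + 0.07 = 0.21.
P(Soil ∈ {sandy, silt}) = 0.19 + 0.21 = 0.40; P(Yield=med, Soil ∈ {sandy, silt}) = 0.05 + 0.06 = 0.11.
P(Yield=med | Soil ∈ {sandy, silt}) = 0.11/0.40 = 0.275.

0.275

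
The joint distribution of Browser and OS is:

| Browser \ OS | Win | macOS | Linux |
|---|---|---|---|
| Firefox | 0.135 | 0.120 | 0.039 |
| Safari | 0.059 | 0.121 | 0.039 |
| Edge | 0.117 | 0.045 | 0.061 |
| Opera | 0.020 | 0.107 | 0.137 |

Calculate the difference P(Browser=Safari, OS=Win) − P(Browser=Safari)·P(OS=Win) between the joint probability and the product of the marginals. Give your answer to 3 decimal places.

P(Browser=Safari) = 0.059 + 0.121 + 0.039 = 0.219.
P(OS=Win) = 0.135 + 0.059 + 0.117 + 0.020 = 0.331.
P(Browser=Safari, OS=Win) − P(Browser=Safari)P(OS=Win) = 0.059 − 0.219×0.331 = -0.013.

-0.013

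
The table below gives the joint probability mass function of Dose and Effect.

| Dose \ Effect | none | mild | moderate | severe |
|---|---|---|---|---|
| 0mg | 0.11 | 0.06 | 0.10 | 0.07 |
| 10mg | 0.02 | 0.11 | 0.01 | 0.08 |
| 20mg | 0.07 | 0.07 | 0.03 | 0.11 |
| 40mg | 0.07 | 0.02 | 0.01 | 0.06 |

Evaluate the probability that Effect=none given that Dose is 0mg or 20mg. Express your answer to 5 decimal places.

P(Dose=0mg) = 0.11 + 0.06 + 0.10 + 0.07 = 0.34.
P(Dose=20mg) = 0.07 + 0.07 + 0.03 + 0.11 = 0.28.
P(Dose ∈ {0mg, 20mg}) = 0.34 + 0.28 = 0.62; P(Effect=none, Dose ∈ {0mg, 20mg}) = 0.11 + 0.07 = 0.18.
P(Effect=none | Dose ∈ {0mg, 20mg}) = 0.18/0.62 = 0.29032.

0.29032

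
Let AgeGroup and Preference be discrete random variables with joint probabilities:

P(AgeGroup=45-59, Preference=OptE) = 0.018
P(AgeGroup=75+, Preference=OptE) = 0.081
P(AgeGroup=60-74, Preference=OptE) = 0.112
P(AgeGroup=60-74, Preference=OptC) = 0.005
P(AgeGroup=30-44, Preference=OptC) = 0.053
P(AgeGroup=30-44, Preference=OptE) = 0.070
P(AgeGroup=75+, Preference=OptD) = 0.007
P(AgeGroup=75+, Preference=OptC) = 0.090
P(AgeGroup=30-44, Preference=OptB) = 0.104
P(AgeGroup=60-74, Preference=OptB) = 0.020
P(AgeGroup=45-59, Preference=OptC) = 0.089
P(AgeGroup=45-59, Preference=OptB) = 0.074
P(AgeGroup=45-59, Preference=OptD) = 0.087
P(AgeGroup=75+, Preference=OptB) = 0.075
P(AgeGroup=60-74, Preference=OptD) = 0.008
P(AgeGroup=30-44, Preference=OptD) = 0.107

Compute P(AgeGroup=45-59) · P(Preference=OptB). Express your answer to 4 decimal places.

P(AgeGroup=45-59) = 0.074 + 0.089 + 0.087 + 0.018 = 0.268.
P(Preference=OptB) = 0.104 + 0.074 + 0.020 + 0.075 = 0.273.
Product: 0.268 × 0.273 = 0.0732.

0.0732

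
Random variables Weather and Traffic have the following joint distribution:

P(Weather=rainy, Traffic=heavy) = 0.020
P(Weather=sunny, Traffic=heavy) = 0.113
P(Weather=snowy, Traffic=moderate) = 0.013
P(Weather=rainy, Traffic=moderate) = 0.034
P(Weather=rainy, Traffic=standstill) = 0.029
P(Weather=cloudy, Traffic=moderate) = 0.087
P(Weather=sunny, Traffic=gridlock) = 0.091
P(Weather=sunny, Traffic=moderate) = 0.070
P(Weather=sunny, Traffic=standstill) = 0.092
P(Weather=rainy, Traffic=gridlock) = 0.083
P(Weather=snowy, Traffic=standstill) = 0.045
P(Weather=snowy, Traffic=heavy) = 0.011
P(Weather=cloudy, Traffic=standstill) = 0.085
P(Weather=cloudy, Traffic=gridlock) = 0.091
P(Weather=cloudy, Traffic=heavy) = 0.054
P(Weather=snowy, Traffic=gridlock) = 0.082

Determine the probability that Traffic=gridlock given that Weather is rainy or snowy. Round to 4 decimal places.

P(Weather=rainy) = 0.034 + 0.020 + 0.083 + 0.029 = 0.166.
P(Weather=snowy) = 0.013 + 0.011 + 0.082 + 0.045 = 0.151.
P(Weather ∈ {rainy, snowy}) = 0.166 + 0.151 = 0.317; P(Traffic=gridlock, Weather ∈ {rainy, snowy}) = 0.083 + 0.082 = 0.165.
P(Traffic=gridlock | Weather ∈ {rainy, snowy}) = 0.165/0.317 = 0.5205.

0.5205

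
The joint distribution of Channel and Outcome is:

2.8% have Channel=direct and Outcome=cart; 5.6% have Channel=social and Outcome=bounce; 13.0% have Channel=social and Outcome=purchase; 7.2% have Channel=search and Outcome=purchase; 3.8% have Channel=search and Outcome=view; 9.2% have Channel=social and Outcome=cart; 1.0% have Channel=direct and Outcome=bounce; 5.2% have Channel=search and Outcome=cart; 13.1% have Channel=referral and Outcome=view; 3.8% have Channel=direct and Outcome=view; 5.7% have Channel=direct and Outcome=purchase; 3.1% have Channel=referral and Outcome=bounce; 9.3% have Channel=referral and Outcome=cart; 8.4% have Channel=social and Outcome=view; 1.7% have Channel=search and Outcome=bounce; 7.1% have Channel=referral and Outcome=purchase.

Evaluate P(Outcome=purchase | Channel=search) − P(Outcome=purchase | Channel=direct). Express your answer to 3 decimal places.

P(Channel=search) = 0.017 + 0.038 + 0.052 + 0.072 = 0.179; P(Outcome=purchase | Channel=search) = 0.072/0.179 = 0.4022.
P(Channel=direct) = 0.010 + 0.038 + 0.028 + 0.057 = 0.133; P(Outcome=purchase | Channel=direct) = 0.057/0.133 = 0.4286.
Difference = -0.026.

-0.026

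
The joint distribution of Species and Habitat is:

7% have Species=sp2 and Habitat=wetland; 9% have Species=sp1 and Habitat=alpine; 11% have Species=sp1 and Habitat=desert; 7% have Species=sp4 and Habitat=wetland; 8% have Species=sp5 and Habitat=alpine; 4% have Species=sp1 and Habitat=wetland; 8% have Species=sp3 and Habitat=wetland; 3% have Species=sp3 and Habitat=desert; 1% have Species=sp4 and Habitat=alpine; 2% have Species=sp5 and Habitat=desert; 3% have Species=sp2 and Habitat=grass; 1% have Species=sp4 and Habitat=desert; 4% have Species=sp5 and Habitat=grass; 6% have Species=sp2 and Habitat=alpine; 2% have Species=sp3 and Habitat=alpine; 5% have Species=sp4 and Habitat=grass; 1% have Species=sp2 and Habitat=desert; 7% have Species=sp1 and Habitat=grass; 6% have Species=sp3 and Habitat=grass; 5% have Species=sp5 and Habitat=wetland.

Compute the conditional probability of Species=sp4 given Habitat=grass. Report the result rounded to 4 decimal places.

P(Habitat=grass) = 0.07 + 0.03 + 0.06 + 0.05 + 0.04 = 0.25.
P(Species=sp4 | Habitat=grass) = 0.05/0.25 = 0.2000.

0.2000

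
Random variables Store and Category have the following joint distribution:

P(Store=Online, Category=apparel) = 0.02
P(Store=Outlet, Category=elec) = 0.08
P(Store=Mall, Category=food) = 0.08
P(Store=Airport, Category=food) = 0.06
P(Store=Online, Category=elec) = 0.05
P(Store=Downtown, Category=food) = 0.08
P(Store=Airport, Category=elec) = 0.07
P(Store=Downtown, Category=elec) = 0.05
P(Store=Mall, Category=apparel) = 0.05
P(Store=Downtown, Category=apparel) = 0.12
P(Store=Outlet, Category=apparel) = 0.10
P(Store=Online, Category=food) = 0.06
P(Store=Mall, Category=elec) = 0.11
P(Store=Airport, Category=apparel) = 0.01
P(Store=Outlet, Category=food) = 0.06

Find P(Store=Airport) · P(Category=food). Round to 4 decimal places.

0.0476

P(Store=Airport) = 0.06 + 0.01 + 0.07 = 0.14.
P(Category=food) = 0.08 + 0.08 + 0.06 + 0.06 + 0.06 = 0.34.
Product: 0.14 × 0.34 = 0.0476.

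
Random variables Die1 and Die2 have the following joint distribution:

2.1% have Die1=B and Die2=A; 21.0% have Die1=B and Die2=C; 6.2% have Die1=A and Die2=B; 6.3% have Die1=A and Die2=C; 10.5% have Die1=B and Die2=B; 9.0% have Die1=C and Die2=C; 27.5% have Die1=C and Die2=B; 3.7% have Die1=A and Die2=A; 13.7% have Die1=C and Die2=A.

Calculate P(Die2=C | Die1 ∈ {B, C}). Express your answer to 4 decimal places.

0.3580

P(Die1=B) = 0.021 + 0.105 + 0.210 = 0.336.
P(Die1=C) = 0.137 + 0.275 + 0.090 = 0.502.
P(Die1 ∈ {B, C}) = 0.336 + 0.502 = 0.838; P(Die2=C, Die1 ∈ {B, C}) = 0.210 + 0.090 = 0.300.
P(Die2=C | Die1 ∈ {B, C}) = 0.300/0.838 = 0.3580.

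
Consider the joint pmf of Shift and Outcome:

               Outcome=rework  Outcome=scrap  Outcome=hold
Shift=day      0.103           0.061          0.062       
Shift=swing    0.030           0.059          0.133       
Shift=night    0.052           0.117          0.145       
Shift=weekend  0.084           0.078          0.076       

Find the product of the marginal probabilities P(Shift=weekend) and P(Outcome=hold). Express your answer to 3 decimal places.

P(Shift=weekend) = 0.084 + 0.078 + 0.076 = 0.238.
P(Outcome=hold) = 0.062 + 0.133 + 0.145 + 0.076 = 0.416.
Product: 0.238 × 0.416 = 0.099.

0.099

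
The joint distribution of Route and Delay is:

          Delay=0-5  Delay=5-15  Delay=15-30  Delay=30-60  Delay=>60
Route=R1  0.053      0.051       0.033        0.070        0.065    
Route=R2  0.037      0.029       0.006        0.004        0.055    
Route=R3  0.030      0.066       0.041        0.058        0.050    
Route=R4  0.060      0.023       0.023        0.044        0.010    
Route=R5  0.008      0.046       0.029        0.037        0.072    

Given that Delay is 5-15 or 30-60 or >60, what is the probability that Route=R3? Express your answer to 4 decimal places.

0.2559

P(Delay=5-15) = 0.051 + 0.029 + 0.066 + 0.023 + 0.046 = 0.215.
P(Delay=30-60) = 0.070 + 0.004 + 0.058 + 0.044 + 0.037 = 0.213.
P(Delay=>60) = 0.065 + 0.055 + 0.050 + 0.010 + 0.072 = 0.252.
P(Delay ∈ {5-15, 30-60, >60}) = 0.215 + 0.213 + 0.252 = 0.680; P(Route=R3, Delay ∈ {5-15, 30-60, >60}) = 0.066 + 0.058 + 0.050 = 0.174.
P(Route=R3 | Delay ∈ {5-15, 30-60, >60}) = 0.174/0.680 = 0.2559.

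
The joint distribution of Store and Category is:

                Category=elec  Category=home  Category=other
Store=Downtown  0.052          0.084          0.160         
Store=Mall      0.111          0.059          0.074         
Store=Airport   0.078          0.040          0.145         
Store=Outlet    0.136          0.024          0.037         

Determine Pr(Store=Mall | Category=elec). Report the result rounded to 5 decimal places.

0.29443

P(Category=elec) = 0.052 + 0.111 + 0.078 + 0.136 = 0.377.
P(Store=Mall | Category=elec) = 0.111/0.377 = 0.29443.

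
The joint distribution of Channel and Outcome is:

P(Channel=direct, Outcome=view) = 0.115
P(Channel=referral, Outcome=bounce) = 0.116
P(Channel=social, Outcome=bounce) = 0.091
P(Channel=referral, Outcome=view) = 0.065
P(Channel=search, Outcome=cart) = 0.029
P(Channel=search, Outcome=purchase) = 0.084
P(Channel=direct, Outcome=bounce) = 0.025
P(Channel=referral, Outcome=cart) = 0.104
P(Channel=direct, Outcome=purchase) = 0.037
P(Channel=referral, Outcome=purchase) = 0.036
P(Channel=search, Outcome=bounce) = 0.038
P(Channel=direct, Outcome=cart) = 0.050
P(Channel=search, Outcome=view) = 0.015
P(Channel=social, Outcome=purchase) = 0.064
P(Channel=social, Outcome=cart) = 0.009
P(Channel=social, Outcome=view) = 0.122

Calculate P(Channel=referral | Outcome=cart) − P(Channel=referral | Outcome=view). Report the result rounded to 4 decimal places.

P(Outcome=cart) = 0.029 + 0.009 + 0.050 + 0.104 = 0.192; P(Channel=referral | Outcome=cart) = 0.104/0.192 = 0.54167.
P(Outcome=view) = 0.015 + 0.122 + 0.115 + 0.065 = 0.317; P(Channel=referral | Outcome=view) = 0.065/0.317 = 0.20505.
Difference = 0.3366.

0.3366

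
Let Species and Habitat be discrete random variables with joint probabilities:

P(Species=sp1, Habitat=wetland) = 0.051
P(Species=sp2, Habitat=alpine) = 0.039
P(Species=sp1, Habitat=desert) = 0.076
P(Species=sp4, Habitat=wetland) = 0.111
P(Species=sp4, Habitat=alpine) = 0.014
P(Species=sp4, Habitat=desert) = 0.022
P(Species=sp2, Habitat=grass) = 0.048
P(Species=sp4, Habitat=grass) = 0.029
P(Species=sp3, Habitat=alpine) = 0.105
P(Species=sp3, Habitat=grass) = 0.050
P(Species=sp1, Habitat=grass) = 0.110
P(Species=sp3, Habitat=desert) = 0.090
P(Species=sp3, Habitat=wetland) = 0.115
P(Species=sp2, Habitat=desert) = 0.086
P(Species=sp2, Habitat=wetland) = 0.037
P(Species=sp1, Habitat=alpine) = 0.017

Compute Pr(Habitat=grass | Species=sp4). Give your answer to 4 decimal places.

P(Species=sp4) = 0.029 + 0.111 + 0.022 + 0.014 = 0.176.
P(Habitat=grass | Species=sp4) = 0.029/0.176 = 0.1648.

0.1648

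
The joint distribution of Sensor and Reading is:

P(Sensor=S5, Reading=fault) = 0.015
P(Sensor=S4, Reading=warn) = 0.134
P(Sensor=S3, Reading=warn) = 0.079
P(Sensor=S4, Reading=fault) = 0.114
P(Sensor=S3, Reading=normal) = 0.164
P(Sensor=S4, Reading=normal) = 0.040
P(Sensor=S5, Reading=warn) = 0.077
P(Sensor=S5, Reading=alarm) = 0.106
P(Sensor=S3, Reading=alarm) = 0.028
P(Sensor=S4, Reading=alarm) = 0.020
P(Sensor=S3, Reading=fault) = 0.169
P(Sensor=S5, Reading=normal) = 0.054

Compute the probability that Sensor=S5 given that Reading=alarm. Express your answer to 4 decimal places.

0.6883

P(Reading=alarm) = 0.028 + 0.020 + 0.106 = 0.154.
P(Sensor=S5 | Reading=alarm) = 0.106/0.154 = 0.6883.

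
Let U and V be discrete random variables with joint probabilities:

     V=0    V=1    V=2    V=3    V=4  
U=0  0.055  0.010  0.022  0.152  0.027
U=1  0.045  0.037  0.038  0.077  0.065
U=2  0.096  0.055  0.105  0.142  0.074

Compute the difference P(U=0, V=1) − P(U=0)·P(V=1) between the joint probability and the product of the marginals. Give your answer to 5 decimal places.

P(U=0) = 0.055 + 0.010 + 0.022 + 0.152 + 0.027 = 0.266.
P(V=1) = 0.010 + 0.037 + 0.055 = 0.102.
P(U=0, V=1) − P(U=0)P(V=1) = 0.010 − 0.266×0.102 = -0.01713.

-0.01713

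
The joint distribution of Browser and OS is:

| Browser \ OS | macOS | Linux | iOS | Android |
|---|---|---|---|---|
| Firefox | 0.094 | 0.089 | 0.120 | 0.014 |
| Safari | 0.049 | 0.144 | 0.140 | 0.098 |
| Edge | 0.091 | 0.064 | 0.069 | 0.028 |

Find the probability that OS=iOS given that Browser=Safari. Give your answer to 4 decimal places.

0.3248

P(Browser=Safari) = 0.049 + 0.144 + 0.140 + 0.098 = 0.431.
P(OS=iOS | Browser=Safari) = 0.140/0.431 = 0.3248.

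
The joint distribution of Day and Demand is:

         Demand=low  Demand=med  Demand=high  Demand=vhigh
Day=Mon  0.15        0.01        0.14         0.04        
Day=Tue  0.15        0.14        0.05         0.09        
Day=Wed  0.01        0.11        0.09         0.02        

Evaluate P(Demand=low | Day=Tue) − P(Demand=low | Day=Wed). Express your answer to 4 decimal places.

P(Day=Tue) = 0.15 + 0.14 + 0.05 + 0.09 = 0.43; P(Demand=low | Day=Tue) = 0.15/0.43 = 0.34884.
P(Day=Wed) = 0.01 + 0.11 + 0.09 + 0.02 = 0.23; P(Demand=low | Day=Wed) = 0.01/0.23 = 0.04348.
Difference = 0.3054.

0.3054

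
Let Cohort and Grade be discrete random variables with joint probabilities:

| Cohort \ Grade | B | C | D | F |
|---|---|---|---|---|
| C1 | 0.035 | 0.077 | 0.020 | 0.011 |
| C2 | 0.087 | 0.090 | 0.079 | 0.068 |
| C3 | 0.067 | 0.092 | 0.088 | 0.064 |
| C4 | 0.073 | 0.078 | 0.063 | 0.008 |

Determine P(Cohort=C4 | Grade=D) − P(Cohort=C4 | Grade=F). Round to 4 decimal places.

0.1990

P(Grade=D) = 0.020 + 0.079 + 0.088 + 0.063 = 0.250; P(Cohort=C4 | Grade=D) = 0.063/0.250 = 0.25200.
P(Grade=F) = 0.011 + 0.068 + 0.064 + 0.008 = 0.151; P(Cohort=C4 | Grade=F) = 0.008/0.151 = 0.05298.
Difference = 0.1990.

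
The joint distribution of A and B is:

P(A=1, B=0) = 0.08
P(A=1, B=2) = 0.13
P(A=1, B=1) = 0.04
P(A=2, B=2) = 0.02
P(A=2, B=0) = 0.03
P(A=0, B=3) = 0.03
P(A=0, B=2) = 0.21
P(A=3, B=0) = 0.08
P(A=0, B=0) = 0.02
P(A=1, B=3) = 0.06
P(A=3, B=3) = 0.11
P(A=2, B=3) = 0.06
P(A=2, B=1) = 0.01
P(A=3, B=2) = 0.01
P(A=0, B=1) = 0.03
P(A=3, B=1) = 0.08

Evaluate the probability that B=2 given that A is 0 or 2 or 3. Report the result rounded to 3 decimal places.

0.348

P(A=0) = 0.02 + 0.03 + 0.21 + 0.03 = 0.29.
P(A=2) = 0.03 + 0.01 + 0.02 + 0.06 = 0.12.
P(A=3) = 0.08 + 0.08 + 0.01 + 0.11 = 0.28.
P(A ∈ {0, 2, 3}) = 0.29 + 0.12 + 0.28 = 0.69; P(B=2, A ∈ {0, 2, 3}) = 0.21 + 0.02 + 0.01 = 0.24.
P(B=2 | A ∈ {0, 2, 3}) = 0.24/0.69 = 0.348.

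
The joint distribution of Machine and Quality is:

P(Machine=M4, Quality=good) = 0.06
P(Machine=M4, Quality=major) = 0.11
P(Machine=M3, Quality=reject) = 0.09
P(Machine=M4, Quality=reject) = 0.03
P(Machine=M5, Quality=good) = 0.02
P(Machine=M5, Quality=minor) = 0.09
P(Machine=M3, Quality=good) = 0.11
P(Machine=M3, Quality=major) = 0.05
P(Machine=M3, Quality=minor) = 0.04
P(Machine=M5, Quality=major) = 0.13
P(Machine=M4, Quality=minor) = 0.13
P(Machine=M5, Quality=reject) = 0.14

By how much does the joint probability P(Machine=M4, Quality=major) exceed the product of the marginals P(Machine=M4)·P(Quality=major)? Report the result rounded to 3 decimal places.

P(Machine=M4) = 0.06 + 0.13 + 0.11 + 0.03 = 0.33.
P(Quality=major) = 0.05 + 0.11 + 0.13 = 0.29.
P(Machine=M4, Quality=major) − P(Machine=M4)P(Quality=major) = 0.11 − 0.33×0.29 = 0.014.

0.014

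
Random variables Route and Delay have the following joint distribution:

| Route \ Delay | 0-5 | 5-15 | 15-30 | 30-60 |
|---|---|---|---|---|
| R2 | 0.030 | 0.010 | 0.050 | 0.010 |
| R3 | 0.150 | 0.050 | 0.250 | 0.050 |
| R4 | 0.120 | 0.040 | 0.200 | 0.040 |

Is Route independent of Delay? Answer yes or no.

Every cell satisfies P(Route,Delay) = P(Route)·P(Delay). For instance P(Route=R4) = 0.400, P(Delay=30-60) = 0.100, and 0.400×0.100 = 0.040 matches the joint entry. So Route and Delay are independent.

yes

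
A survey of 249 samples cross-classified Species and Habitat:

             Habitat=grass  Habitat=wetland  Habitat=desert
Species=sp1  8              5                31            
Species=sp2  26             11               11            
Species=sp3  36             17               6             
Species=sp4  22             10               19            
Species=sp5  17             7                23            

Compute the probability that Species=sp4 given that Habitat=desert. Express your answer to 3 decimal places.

Total with Habitat=desert: 31 + 11 + 6 + 19 + 23 = 90.
P(Species=sp4 | Habitat=desert) = 19/90 = 0.211.

0.211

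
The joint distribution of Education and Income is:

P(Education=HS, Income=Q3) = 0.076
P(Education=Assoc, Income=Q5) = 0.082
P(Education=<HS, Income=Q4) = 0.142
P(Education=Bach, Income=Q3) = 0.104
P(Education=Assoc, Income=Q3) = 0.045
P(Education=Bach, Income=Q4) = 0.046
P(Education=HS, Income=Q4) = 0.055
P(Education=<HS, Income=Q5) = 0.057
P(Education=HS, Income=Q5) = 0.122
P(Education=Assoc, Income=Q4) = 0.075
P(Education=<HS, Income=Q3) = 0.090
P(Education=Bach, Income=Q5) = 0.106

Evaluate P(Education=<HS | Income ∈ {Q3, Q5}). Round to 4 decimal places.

0.2155

P(Income=Q3) = 0.090 + 0.076 + 0.045 + 0.104 = 0.315.
P(Income=Q5) = 0.057 + 0.122 + 0.082 + 0.106 = 0.367.
P(Income ∈ {Q3, Q5}) = 0.315 + 0.367 = 0.682; P(Education=<HS, Income ∈ {Q3, Q5}) = 0.090 + 0.057 = 0.147.
P(Education=<HS | Income ∈ {Q3, Q5}) = 0.147/0.682 = 0.2155.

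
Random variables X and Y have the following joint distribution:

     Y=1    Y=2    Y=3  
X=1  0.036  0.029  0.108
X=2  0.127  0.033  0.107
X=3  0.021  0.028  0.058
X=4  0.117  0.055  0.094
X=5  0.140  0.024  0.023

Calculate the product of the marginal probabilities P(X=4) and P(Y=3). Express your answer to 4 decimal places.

0.1037

P(X=4) = 0.117 + 0.055 + 0.094 = 0.266.
P(Y=3) = 0.108 + 0.107 + 0.058 + 0.094 + 0.023 = 0.390.
Product: 0.266 × 0.390 = 0.1037.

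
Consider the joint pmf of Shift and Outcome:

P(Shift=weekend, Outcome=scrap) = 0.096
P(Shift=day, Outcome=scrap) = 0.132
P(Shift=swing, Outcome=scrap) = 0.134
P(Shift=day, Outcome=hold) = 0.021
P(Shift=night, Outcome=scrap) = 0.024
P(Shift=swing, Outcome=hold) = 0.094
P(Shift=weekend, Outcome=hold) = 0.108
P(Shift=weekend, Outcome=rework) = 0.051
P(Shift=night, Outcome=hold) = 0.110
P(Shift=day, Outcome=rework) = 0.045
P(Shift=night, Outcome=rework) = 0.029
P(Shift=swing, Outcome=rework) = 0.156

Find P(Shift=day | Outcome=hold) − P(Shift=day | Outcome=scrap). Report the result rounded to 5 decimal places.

P(Outcome=hold) = 0.021 + 0.094 + 0.110 + 0.108 = 0.333; P(Shift=day | Outcome=hold) = 0.021/0.333 = 0.063063.
P(Outcome=scrap) = 0.132 + 0.134 + 0.024 + 0.096 = 0.386; P(Shift=day | Outcome=scrap) = 0.132/0.386 = 0.341969.
Difference = -0.27891.

-0.27891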